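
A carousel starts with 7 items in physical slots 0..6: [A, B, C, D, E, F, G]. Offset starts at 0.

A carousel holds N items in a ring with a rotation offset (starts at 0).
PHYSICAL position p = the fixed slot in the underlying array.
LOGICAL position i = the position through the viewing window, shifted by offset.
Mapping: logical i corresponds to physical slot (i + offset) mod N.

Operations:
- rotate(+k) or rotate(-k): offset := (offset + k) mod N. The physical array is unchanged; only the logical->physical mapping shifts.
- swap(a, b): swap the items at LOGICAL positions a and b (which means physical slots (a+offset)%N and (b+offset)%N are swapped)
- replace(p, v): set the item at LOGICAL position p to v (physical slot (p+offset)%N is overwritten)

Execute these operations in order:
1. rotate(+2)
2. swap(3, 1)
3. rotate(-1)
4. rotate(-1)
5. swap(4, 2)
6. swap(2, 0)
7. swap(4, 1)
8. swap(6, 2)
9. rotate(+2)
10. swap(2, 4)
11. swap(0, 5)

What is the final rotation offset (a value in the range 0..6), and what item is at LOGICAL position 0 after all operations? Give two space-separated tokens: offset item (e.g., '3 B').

After op 1 (rotate(+2)): offset=2, physical=[A,B,C,D,E,F,G], logical=[C,D,E,F,G,A,B]
After op 2 (swap(3, 1)): offset=2, physical=[A,B,C,F,E,D,G], logical=[C,F,E,D,G,A,B]
After op 3 (rotate(-1)): offset=1, physical=[A,B,C,F,E,D,G], logical=[B,C,F,E,D,G,A]
After op 4 (rotate(-1)): offset=0, physical=[A,B,C,F,E,D,G], logical=[A,B,C,F,E,D,G]
After op 5 (swap(4, 2)): offset=0, physical=[A,B,E,F,C,D,G], logical=[A,B,E,F,C,D,G]
After op 6 (swap(2, 0)): offset=0, physical=[E,B,A,F,C,D,G], logical=[E,B,A,F,C,D,G]
After op 7 (swap(4, 1)): offset=0, physical=[E,C,A,F,B,D,G], logical=[E,C,A,F,B,D,G]
After op 8 (swap(6, 2)): offset=0, physical=[E,C,G,F,B,D,A], logical=[E,C,G,F,B,D,A]
After op 9 (rotate(+2)): offset=2, physical=[E,C,G,F,B,D,A], logical=[G,F,B,D,A,E,C]
After op 10 (swap(2, 4)): offset=2, physical=[E,C,G,F,A,D,B], logical=[G,F,A,D,B,E,C]
After op 11 (swap(0, 5)): offset=2, physical=[G,C,E,F,A,D,B], logical=[E,F,A,D,B,G,C]

Answer: 2 E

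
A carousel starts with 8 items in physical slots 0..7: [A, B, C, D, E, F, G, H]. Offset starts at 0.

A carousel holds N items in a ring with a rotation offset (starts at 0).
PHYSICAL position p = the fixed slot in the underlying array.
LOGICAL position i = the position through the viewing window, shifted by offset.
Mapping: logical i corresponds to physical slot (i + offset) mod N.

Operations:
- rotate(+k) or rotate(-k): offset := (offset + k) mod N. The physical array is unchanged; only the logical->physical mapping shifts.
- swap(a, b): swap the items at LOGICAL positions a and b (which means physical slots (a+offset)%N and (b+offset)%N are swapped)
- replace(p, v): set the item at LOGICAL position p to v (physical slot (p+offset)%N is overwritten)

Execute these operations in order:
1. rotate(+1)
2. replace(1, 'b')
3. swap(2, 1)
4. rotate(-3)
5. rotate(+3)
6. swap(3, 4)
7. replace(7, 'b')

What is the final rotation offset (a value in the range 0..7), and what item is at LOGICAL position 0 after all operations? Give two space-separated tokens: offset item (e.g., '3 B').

After op 1 (rotate(+1)): offset=1, physical=[A,B,C,D,E,F,G,H], logical=[B,C,D,E,F,G,H,A]
After op 2 (replace(1, 'b')): offset=1, physical=[A,B,b,D,E,F,G,H], logical=[B,b,D,E,F,G,H,A]
After op 3 (swap(2, 1)): offset=1, physical=[A,B,D,b,E,F,G,H], logical=[B,D,b,E,F,G,H,A]
After op 4 (rotate(-3)): offset=6, physical=[A,B,D,b,E,F,G,H], logical=[G,H,A,B,D,b,E,F]
After op 5 (rotate(+3)): offset=1, physical=[A,B,D,b,E,F,G,H], logical=[B,D,b,E,F,G,H,A]
After op 6 (swap(3, 4)): offset=1, physical=[A,B,D,b,F,E,G,H], logical=[B,D,b,F,E,G,H,A]
After op 7 (replace(7, 'b')): offset=1, physical=[b,B,D,b,F,E,G,H], logical=[B,D,b,F,E,G,H,b]

Answer: 1 B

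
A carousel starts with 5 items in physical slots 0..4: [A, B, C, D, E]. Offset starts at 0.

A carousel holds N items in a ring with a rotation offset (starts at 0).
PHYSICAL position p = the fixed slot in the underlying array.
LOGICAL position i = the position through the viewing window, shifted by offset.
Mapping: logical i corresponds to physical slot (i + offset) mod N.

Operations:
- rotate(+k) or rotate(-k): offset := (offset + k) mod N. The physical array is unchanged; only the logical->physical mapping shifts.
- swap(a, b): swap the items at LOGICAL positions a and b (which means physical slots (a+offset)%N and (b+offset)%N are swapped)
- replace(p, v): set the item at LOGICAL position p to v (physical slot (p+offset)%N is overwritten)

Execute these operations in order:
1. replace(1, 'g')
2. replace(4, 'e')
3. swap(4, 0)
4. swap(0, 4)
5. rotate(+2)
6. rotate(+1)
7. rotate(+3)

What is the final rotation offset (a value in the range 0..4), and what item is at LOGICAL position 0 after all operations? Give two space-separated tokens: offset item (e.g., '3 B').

After op 1 (replace(1, 'g')): offset=0, physical=[A,g,C,D,E], logical=[A,g,C,D,E]
After op 2 (replace(4, 'e')): offset=0, physical=[A,g,C,D,e], logical=[A,g,C,D,e]
After op 3 (swap(4, 0)): offset=0, physical=[e,g,C,D,A], logical=[e,g,C,D,A]
After op 4 (swap(0, 4)): offset=0, physical=[A,g,C,D,e], logical=[A,g,C,D,e]
After op 5 (rotate(+2)): offset=2, physical=[A,g,C,D,e], logical=[C,D,e,A,g]
After op 6 (rotate(+1)): offset=3, physical=[A,g,C,D,e], logical=[D,e,A,g,C]
After op 7 (rotate(+3)): offset=1, physical=[A,g,C,D,e], logical=[g,C,D,e,A]

Answer: 1 g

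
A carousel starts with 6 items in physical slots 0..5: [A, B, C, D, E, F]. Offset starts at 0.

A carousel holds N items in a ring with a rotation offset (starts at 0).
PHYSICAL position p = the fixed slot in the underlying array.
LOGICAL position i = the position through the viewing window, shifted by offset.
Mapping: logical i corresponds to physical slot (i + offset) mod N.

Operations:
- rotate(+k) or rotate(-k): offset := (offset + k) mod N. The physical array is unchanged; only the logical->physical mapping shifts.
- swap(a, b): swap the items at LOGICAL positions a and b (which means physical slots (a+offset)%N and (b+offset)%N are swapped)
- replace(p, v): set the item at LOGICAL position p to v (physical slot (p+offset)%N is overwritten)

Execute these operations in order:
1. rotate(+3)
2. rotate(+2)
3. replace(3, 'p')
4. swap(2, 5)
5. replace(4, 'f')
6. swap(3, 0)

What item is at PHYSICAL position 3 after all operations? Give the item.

After op 1 (rotate(+3)): offset=3, physical=[A,B,C,D,E,F], logical=[D,E,F,A,B,C]
After op 2 (rotate(+2)): offset=5, physical=[A,B,C,D,E,F], logical=[F,A,B,C,D,E]
After op 3 (replace(3, 'p')): offset=5, physical=[A,B,p,D,E,F], logical=[F,A,B,p,D,E]
After op 4 (swap(2, 5)): offset=5, physical=[A,E,p,D,B,F], logical=[F,A,E,p,D,B]
After op 5 (replace(4, 'f')): offset=5, physical=[A,E,p,f,B,F], logical=[F,A,E,p,f,B]
After op 6 (swap(3, 0)): offset=5, physical=[A,E,F,f,B,p], logical=[p,A,E,F,f,B]

Answer: f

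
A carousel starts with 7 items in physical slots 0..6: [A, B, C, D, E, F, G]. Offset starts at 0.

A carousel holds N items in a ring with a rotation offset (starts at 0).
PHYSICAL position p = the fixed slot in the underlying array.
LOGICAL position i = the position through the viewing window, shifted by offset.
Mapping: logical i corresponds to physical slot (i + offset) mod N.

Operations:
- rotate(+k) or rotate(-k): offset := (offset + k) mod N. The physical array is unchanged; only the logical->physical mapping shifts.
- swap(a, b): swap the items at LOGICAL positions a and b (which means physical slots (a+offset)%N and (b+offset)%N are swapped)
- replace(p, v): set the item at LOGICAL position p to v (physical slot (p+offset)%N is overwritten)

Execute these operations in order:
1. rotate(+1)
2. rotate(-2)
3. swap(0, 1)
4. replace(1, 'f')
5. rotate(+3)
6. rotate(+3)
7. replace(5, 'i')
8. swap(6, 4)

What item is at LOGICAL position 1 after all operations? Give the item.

After op 1 (rotate(+1)): offset=1, physical=[A,B,C,D,E,F,G], logical=[B,C,D,E,F,G,A]
After op 2 (rotate(-2)): offset=6, physical=[A,B,C,D,E,F,G], logical=[G,A,B,C,D,E,F]
After op 3 (swap(0, 1)): offset=6, physical=[G,B,C,D,E,F,A], logical=[A,G,B,C,D,E,F]
After op 4 (replace(1, 'f')): offset=6, physical=[f,B,C,D,E,F,A], logical=[A,f,B,C,D,E,F]
After op 5 (rotate(+3)): offset=2, physical=[f,B,C,D,E,F,A], logical=[C,D,E,F,A,f,B]
After op 6 (rotate(+3)): offset=5, physical=[f,B,C,D,E,F,A], logical=[F,A,f,B,C,D,E]
After op 7 (replace(5, 'i')): offset=5, physical=[f,B,C,i,E,F,A], logical=[F,A,f,B,C,i,E]
After op 8 (swap(6, 4)): offset=5, physical=[f,B,E,i,C,F,A], logical=[F,A,f,B,E,i,C]

Answer: A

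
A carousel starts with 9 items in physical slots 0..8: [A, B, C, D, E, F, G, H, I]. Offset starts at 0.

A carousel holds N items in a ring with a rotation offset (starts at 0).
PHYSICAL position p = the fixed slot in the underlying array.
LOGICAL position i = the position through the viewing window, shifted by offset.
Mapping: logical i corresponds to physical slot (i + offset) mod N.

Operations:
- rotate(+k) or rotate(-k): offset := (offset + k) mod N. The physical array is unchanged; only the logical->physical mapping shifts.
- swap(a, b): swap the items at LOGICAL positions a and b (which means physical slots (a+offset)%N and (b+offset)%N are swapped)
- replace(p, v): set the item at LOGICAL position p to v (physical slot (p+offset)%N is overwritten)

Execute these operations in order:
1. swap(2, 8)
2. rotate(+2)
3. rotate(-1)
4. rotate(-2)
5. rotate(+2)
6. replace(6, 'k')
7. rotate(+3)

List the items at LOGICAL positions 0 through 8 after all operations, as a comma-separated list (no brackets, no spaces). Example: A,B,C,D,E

After op 1 (swap(2, 8)): offset=0, physical=[A,B,I,D,E,F,G,H,C], logical=[A,B,I,D,E,F,G,H,C]
After op 2 (rotate(+2)): offset=2, physical=[A,B,I,D,E,F,G,H,C], logical=[I,D,E,F,G,H,C,A,B]
After op 3 (rotate(-1)): offset=1, physical=[A,B,I,D,E,F,G,H,C], logical=[B,I,D,E,F,G,H,C,A]
After op 4 (rotate(-2)): offset=8, physical=[A,B,I,D,E,F,G,H,C], logical=[C,A,B,I,D,E,F,G,H]
After op 5 (rotate(+2)): offset=1, physical=[A,B,I,D,E,F,G,H,C], logical=[B,I,D,E,F,G,H,C,A]
After op 6 (replace(6, 'k')): offset=1, physical=[A,B,I,D,E,F,G,k,C], logical=[B,I,D,E,F,G,k,C,A]
After op 7 (rotate(+3)): offset=4, physical=[A,B,I,D,E,F,G,k,C], logical=[E,F,G,k,C,A,B,I,D]

Answer: E,F,G,k,C,A,B,I,D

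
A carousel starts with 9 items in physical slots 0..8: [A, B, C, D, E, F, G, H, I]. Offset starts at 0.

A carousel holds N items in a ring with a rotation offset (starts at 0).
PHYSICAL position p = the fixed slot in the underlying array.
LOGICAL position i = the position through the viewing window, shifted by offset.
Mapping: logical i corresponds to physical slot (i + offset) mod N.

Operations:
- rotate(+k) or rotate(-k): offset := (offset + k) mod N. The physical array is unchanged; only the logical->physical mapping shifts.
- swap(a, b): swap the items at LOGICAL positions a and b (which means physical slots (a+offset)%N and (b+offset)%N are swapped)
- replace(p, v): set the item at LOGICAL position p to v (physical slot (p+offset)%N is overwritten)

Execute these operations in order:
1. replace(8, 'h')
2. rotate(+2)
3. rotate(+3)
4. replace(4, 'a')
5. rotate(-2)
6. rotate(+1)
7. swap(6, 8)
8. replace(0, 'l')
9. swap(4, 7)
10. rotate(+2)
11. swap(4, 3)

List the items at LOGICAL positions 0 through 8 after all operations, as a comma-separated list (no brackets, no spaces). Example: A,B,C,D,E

Answer: G,H,C,D,a,h,B,l,F

Derivation:
After op 1 (replace(8, 'h')): offset=0, physical=[A,B,C,D,E,F,G,H,h], logical=[A,B,C,D,E,F,G,H,h]
After op 2 (rotate(+2)): offset=2, physical=[A,B,C,D,E,F,G,H,h], logical=[C,D,E,F,G,H,h,A,B]
After op 3 (rotate(+3)): offset=5, physical=[A,B,C,D,E,F,G,H,h], logical=[F,G,H,h,A,B,C,D,E]
After op 4 (replace(4, 'a')): offset=5, physical=[a,B,C,D,E,F,G,H,h], logical=[F,G,H,h,a,B,C,D,E]
After op 5 (rotate(-2)): offset=3, physical=[a,B,C,D,E,F,G,H,h], logical=[D,E,F,G,H,h,a,B,C]
After op 6 (rotate(+1)): offset=4, physical=[a,B,C,D,E,F,G,H,h], logical=[E,F,G,H,h,a,B,C,D]
After op 7 (swap(6, 8)): offset=4, physical=[a,D,C,B,E,F,G,H,h], logical=[E,F,G,H,h,a,D,C,B]
After op 8 (replace(0, 'l')): offset=4, physical=[a,D,C,B,l,F,G,H,h], logical=[l,F,G,H,h,a,D,C,B]
After op 9 (swap(4, 7)): offset=4, physical=[a,D,h,B,l,F,G,H,C], logical=[l,F,G,H,C,a,D,h,B]
After op 10 (rotate(+2)): offset=6, physical=[a,D,h,B,l,F,G,H,C], logical=[G,H,C,a,D,h,B,l,F]
After op 11 (swap(4, 3)): offset=6, physical=[D,a,h,B,l,F,G,H,C], logical=[G,H,C,D,a,h,B,l,F]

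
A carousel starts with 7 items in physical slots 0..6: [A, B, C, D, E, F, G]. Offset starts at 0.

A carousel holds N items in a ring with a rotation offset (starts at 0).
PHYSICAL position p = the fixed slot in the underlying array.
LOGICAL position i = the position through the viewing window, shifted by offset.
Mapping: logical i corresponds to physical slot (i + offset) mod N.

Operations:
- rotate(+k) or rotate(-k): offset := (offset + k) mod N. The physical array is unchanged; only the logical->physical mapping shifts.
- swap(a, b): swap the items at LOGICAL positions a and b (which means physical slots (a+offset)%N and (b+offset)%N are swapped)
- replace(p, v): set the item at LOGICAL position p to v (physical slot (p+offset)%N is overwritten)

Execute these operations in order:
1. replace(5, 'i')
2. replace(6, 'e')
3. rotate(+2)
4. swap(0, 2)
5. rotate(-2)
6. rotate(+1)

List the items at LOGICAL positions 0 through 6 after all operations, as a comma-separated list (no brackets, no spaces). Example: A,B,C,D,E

After op 1 (replace(5, 'i')): offset=0, physical=[A,B,C,D,E,i,G], logical=[A,B,C,D,E,i,G]
After op 2 (replace(6, 'e')): offset=0, physical=[A,B,C,D,E,i,e], logical=[A,B,C,D,E,i,e]
After op 3 (rotate(+2)): offset=2, physical=[A,B,C,D,E,i,e], logical=[C,D,E,i,e,A,B]
After op 4 (swap(0, 2)): offset=2, physical=[A,B,E,D,C,i,e], logical=[E,D,C,i,e,A,B]
After op 5 (rotate(-2)): offset=0, physical=[A,B,E,D,C,i,e], logical=[A,B,E,D,C,i,e]
After op 6 (rotate(+1)): offset=1, physical=[A,B,E,D,C,i,e], logical=[B,E,D,C,i,e,A]

Answer: B,E,D,C,i,e,A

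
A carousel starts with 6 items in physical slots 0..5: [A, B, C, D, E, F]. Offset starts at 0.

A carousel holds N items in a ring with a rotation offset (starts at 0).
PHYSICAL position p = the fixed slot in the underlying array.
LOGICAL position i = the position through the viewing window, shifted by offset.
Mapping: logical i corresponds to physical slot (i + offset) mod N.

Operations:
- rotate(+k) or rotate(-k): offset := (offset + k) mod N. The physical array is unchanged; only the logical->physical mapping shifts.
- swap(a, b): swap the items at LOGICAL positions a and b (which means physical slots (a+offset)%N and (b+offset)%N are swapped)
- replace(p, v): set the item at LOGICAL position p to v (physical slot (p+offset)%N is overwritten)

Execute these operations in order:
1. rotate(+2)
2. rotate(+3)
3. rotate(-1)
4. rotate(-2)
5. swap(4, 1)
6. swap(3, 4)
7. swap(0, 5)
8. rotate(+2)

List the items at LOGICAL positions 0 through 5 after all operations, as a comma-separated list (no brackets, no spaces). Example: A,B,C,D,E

Answer: E,D,F,C,B,A

Derivation:
After op 1 (rotate(+2)): offset=2, physical=[A,B,C,D,E,F], logical=[C,D,E,F,A,B]
After op 2 (rotate(+3)): offset=5, physical=[A,B,C,D,E,F], logical=[F,A,B,C,D,E]
After op 3 (rotate(-1)): offset=4, physical=[A,B,C,D,E,F], logical=[E,F,A,B,C,D]
After op 4 (rotate(-2)): offset=2, physical=[A,B,C,D,E,F], logical=[C,D,E,F,A,B]
After op 5 (swap(4, 1)): offset=2, physical=[D,B,C,A,E,F], logical=[C,A,E,F,D,B]
After op 6 (swap(3, 4)): offset=2, physical=[F,B,C,A,E,D], logical=[C,A,E,D,F,B]
After op 7 (swap(0, 5)): offset=2, physical=[F,C,B,A,E,D], logical=[B,A,E,D,F,C]
After op 8 (rotate(+2)): offset=4, physical=[F,C,B,A,E,D], logical=[E,D,F,C,B,A]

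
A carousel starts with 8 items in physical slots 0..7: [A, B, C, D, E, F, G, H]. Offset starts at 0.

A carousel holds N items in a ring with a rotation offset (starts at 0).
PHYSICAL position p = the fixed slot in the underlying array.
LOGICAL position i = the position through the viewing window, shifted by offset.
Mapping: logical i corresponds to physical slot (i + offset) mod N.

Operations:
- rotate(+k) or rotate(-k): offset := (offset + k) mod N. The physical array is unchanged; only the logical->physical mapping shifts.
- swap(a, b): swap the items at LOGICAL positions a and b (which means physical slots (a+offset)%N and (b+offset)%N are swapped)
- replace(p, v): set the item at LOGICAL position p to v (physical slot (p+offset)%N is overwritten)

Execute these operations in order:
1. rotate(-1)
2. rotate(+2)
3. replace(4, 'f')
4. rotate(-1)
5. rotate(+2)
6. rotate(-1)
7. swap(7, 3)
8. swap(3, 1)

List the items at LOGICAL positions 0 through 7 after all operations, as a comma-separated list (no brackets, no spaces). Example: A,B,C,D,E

After op 1 (rotate(-1)): offset=7, physical=[A,B,C,D,E,F,G,H], logical=[H,A,B,C,D,E,F,G]
After op 2 (rotate(+2)): offset=1, physical=[A,B,C,D,E,F,G,H], logical=[B,C,D,E,F,G,H,A]
After op 3 (replace(4, 'f')): offset=1, physical=[A,B,C,D,E,f,G,H], logical=[B,C,D,E,f,G,H,A]
After op 4 (rotate(-1)): offset=0, physical=[A,B,C,D,E,f,G,H], logical=[A,B,C,D,E,f,G,H]
After op 5 (rotate(+2)): offset=2, physical=[A,B,C,D,E,f,G,H], logical=[C,D,E,f,G,H,A,B]
After op 6 (rotate(-1)): offset=1, physical=[A,B,C,D,E,f,G,H], logical=[B,C,D,E,f,G,H,A]
After op 7 (swap(7, 3)): offset=1, physical=[E,B,C,D,A,f,G,H], logical=[B,C,D,A,f,G,H,E]
After op 8 (swap(3, 1)): offset=1, physical=[E,B,A,D,C,f,G,H], logical=[B,A,D,C,f,G,H,E]

Answer: B,A,D,C,f,G,H,E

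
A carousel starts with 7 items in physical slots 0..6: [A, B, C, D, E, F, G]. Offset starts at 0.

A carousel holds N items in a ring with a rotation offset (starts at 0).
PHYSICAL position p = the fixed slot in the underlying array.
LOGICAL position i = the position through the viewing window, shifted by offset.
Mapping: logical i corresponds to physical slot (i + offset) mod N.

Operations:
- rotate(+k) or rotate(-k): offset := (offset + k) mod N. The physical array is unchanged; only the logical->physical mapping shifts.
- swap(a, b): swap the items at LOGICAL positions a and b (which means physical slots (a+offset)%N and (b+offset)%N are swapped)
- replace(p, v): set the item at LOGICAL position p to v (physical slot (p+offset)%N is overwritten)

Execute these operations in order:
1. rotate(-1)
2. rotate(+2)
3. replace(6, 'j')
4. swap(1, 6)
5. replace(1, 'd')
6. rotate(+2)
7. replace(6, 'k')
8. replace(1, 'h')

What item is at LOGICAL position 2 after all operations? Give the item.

After op 1 (rotate(-1)): offset=6, physical=[A,B,C,D,E,F,G], logical=[G,A,B,C,D,E,F]
After op 2 (rotate(+2)): offset=1, physical=[A,B,C,D,E,F,G], logical=[B,C,D,E,F,G,A]
After op 3 (replace(6, 'j')): offset=1, physical=[j,B,C,D,E,F,G], logical=[B,C,D,E,F,G,j]
After op 4 (swap(1, 6)): offset=1, physical=[C,B,j,D,E,F,G], logical=[B,j,D,E,F,G,C]
After op 5 (replace(1, 'd')): offset=1, physical=[C,B,d,D,E,F,G], logical=[B,d,D,E,F,G,C]
After op 6 (rotate(+2)): offset=3, physical=[C,B,d,D,E,F,G], logical=[D,E,F,G,C,B,d]
After op 7 (replace(6, 'k')): offset=3, physical=[C,B,k,D,E,F,G], logical=[D,E,F,G,C,B,k]
After op 8 (replace(1, 'h')): offset=3, physical=[C,B,k,D,h,F,G], logical=[D,h,F,G,C,B,k]

Answer: F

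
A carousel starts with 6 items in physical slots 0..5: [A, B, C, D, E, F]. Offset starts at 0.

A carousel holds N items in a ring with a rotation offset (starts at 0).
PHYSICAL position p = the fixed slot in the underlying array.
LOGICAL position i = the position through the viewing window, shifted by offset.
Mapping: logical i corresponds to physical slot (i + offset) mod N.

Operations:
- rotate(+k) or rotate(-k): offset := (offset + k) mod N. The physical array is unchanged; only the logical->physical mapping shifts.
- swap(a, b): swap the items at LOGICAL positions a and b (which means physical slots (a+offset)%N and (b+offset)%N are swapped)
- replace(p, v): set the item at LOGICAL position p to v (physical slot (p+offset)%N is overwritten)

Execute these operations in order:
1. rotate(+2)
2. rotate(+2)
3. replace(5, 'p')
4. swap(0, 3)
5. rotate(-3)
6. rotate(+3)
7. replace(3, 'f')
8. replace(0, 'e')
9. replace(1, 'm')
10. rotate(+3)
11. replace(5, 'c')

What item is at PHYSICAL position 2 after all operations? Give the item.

After op 1 (rotate(+2)): offset=2, physical=[A,B,C,D,E,F], logical=[C,D,E,F,A,B]
After op 2 (rotate(+2)): offset=4, physical=[A,B,C,D,E,F], logical=[E,F,A,B,C,D]
After op 3 (replace(5, 'p')): offset=4, physical=[A,B,C,p,E,F], logical=[E,F,A,B,C,p]
After op 4 (swap(0, 3)): offset=4, physical=[A,E,C,p,B,F], logical=[B,F,A,E,C,p]
After op 5 (rotate(-3)): offset=1, physical=[A,E,C,p,B,F], logical=[E,C,p,B,F,A]
After op 6 (rotate(+3)): offset=4, physical=[A,E,C,p,B,F], logical=[B,F,A,E,C,p]
After op 7 (replace(3, 'f')): offset=4, physical=[A,f,C,p,B,F], logical=[B,F,A,f,C,p]
After op 8 (replace(0, 'e')): offset=4, physical=[A,f,C,p,e,F], logical=[e,F,A,f,C,p]
After op 9 (replace(1, 'm')): offset=4, physical=[A,f,C,p,e,m], logical=[e,m,A,f,C,p]
After op 10 (rotate(+3)): offset=1, physical=[A,f,C,p,e,m], logical=[f,C,p,e,m,A]
After op 11 (replace(5, 'c')): offset=1, physical=[c,f,C,p,e,m], logical=[f,C,p,e,m,c]

Answer: C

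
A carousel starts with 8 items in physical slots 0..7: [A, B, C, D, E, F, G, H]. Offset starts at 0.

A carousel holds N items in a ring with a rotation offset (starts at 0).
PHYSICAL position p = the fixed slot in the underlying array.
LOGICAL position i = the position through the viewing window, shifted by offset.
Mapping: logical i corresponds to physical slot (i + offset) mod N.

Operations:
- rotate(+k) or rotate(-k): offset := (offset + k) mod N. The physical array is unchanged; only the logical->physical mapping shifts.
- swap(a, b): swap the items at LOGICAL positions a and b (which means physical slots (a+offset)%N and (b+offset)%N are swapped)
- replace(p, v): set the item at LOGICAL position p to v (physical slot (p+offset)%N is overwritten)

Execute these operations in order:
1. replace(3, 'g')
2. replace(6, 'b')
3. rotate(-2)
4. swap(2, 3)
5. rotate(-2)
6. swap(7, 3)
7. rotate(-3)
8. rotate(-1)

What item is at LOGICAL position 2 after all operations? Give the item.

Answer: C

Derivation:
After op 1 (replace(3, 'g')): offset=0, physical=[A,B,C,g,E,F,G,H], logical=[A,B,C,g,E,F,G,H]
After op 2 (replace(6, 'b')): offset=0, physical=[A,B,C,g,E,F,b,H], logical=[A,B,C,g,E,F,b,H]
After op 3 (rotate(-2)): offset=6, physical=[A,B,C,g,E,F,b,H], logical=[b,H,A,B,C,g,E,F]
After op 4 (swap(2, 3)): offset=6, physical=[B,A,C,g,E,F,b,H], logical=[b,H,B,A,C,g,E,F]
After op 5 (rotate(-2)): offset=4, physical=[B,A,C,g,E,F,b,H], logical=[E,F,b,H,B,A,C,g]
After op 6 (swap(7, 3)): offset=4, physical=[B,A,C,H,E,F,b,g], logical=[E,F,b,g,B,A,C,H]
After op 7 (rotate(-3)): offset=1, physical=[B,A,C,H,E,F,b,g], logical=[A,C,H,E,F,b,g,B]
After op 8 (rotate(-1)): offset=0, physical=[B,A,C,H,E,F,b,g], logical=[B,A,C,H,E,F,b,g]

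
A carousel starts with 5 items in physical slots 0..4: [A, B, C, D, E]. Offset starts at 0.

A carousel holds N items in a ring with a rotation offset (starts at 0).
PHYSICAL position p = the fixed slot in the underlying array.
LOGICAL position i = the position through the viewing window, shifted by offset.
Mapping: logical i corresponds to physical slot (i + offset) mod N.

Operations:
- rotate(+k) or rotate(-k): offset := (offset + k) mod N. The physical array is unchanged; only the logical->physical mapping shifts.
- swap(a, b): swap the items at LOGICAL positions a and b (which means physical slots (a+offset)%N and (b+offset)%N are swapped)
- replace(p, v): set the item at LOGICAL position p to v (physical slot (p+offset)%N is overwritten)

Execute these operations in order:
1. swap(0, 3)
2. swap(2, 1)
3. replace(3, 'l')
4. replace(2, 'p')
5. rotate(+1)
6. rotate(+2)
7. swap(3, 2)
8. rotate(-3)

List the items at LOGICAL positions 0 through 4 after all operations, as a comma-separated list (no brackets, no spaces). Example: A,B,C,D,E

After op 1 (swap(0, 3)): offset=0, physical=[D,B,C,A,E], logical=[D,B,C,A,E]
After op 2 (swap(2, 1)): offset=0, physical=[D,C,B,A,E], logical=[D,C,B,A,E]
After op 3 (replace(3, 'l')): offset=0, physical=[D,C,B,l,E], logical=[D,C,B,l,E]
After op 4 (replace(2, 'p')): offset=0, physical=[D,C,p,l,E], logical=[D,C,p,l,E]
After op 5 (rotate(+1)): offset=1, physical=[D,C,p,l,E], logical=[C,p,l,E,D]
After op 6 (rotate(+2)): offset=3, physical=[D,C,p,l,E], logical=[l,E,D,C,p]
After op 7 (swap(3, 2)): offset=3, physical=[C,D,p,l,E], logical=[l,E,C,D,p]
After op 8 (rotate(-3)): offset=0, physical=[C,D,p,l,E], logical=[C,D,p,l,E]

Answer: C,D,p,l,E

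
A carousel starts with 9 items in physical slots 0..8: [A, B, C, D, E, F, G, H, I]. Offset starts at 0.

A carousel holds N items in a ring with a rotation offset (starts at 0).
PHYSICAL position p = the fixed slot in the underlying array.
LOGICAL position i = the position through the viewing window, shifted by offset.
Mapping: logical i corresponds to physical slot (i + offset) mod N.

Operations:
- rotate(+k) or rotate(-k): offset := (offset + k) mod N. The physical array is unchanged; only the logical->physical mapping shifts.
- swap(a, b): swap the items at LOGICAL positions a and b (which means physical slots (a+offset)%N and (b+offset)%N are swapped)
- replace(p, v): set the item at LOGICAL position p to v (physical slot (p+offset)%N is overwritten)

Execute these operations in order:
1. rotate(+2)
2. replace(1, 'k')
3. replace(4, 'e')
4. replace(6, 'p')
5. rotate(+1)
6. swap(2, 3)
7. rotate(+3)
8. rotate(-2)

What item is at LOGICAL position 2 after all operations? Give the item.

Answer: F

Derivation:
After op 1 (rotate(+2)): offset=2, physical=[A,B,C,D,E,F,G,H,I], logical=[C,D,E,F,G,H,I,A,B]
After op 2 (replace(1, 'k')): offset=2, physical=[A,B,C,k,E,F,G,H,I], logical=[C,k,E,F,G,H,I,A,B]
After op 3 (replace(4, 'e')): offset=2, physical=[A,B,C,k,E,F,e,H,I], logical=[C,k,E,F,e,H,I,A,B]
After op 4 (replace(6, 'p')): offset=2, physical=[A,B,C,k,E,F,e,H,p], logical=[C,k,E,F,e,H,p,A,B]
After op 5 (rotate(+1)): offset=3, physical=[A,B,C,k,E,F,e,H,p], logical=[k,E,F,e,H,p,A,B,C]
After op 6 (swap(2, 3)): offset=3, physical=[A,B,C,k,E,e,F,H,p], logical=[k,E,e,F,H,p,A,B,C]
After op 7 (rotate(+3)): offset=6, physical=[A,B,C,k,E,e,F,H,p], logical=[F,H,p,A,B,C,k,E,e]
After op 8 (rotate(-2)): offset=4, physical=[A,B,C,k,E,e,F,H,p], logical=[E,e,F,H,p,A,B,C,k]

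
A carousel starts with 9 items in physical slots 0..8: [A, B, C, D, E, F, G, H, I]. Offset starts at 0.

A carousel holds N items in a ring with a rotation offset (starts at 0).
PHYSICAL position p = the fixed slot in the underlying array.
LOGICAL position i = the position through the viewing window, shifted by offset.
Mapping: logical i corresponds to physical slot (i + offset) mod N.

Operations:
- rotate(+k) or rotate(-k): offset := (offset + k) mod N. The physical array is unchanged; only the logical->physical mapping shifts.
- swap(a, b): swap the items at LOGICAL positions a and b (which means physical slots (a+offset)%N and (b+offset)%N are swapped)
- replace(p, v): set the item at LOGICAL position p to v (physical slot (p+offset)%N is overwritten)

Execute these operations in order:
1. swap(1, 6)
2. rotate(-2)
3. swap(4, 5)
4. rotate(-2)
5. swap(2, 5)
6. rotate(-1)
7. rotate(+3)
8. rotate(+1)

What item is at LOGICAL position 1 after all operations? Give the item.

After op 1 (swap(1, 6)): offset=0, physical=[A,G,C,D,E,F,B,H,I], logical=[A,G,C,D,E,F,B,H,I]
After op 2 (rotate(-2)): offset=7, physical=[A,G,C,D,E,F,B,H,I], logical=[H,I,A,G,C,D,E,F,B]
After op 3 (swap(4, 5)): offset=7, physical=[A,G,D,C,E,F,B,H,I], logical=[H,I,A,G,D,C,E,F,B]
After op 4 (rotate(-2)): offset=5, physical=[A,G,D,C,E,F,B,H,I], logical=[F,B,H,I,A,G,D,C,E]
After op 5 (swap(2, 5)): offset=5, physical=[A,H,D,C,E,F,B,G,I], logical=[F,B,G,I,A,H,D,C,E]
After op 6 (rotate(-1)): offset=4, physical=[A,H,D,C,E,F,B,G,I], logical=[E,F,B,G,I,A,H,D,C]
After op 7 (rotate(+3)): offset=7, physical=[A,H,D,C,E,F,B,G,I], logical=[G,I,A,H,D,C,E,F,B]
After op 8 (rotate(+1)): offset=8, physical=[A,H,D,C,E,F,B,G,I], logical=[I,A,H,D,C,E,F,B,G]

Answer: A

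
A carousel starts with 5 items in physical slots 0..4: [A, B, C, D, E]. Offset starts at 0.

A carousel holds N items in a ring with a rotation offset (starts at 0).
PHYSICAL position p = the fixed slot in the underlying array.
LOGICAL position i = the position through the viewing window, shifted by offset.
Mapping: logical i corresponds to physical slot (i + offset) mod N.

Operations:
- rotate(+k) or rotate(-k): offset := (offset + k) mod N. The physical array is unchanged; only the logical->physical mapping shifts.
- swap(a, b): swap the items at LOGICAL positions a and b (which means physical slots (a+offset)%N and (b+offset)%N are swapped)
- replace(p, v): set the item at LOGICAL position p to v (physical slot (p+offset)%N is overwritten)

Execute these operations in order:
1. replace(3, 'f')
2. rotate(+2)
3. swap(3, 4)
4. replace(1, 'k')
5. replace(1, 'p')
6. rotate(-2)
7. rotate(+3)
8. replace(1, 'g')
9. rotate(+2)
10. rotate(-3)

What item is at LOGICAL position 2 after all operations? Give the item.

After op 1 (replace(3, 'f')): offset=0, physical=[A,B,C,f,E], logical=[A,B,C,f,E]
After op 2 (rotate(+2)): offset=2, physical=[A,B,C,f,E], logical=[C,f,E,A,B]
After op 3 (swap(3, 4)): offset=2, physical=[B,A,C,f,E], logical=[C,f,E,B,A]
After op 4 (replace(1, 'k')): offset=2, physical=[B,A,C,k,E], logical=[C,k,E,B,A]
After op 5 (replace(1, 'p')): offset=2, physical=[B,A,C,p,E], logical=[C,p,E,B,A]
After op 6 (rotate(-2)): offset=0, physical=[B,A,C,p,E], logical=[B,A,C,p,E]
After op 7 (rotate(+3)): offset=3, physical=[B,A,C,p,E], logical=[p,E,B,A,C]
After op 8 (replace(1, 'g')): offset=3, physical=[B,A,C,p,g], logical=[p,g,B,A,C]
After op 9 (rotate(+2)): offset=0, physical=[B,A,C,p,g], logical=[B,A,C,p,g]
After op 10 (rotate(-3)): offset=2, physical=[B,A,C,p,g], logical=[C,p,g,B,A]

Answer: g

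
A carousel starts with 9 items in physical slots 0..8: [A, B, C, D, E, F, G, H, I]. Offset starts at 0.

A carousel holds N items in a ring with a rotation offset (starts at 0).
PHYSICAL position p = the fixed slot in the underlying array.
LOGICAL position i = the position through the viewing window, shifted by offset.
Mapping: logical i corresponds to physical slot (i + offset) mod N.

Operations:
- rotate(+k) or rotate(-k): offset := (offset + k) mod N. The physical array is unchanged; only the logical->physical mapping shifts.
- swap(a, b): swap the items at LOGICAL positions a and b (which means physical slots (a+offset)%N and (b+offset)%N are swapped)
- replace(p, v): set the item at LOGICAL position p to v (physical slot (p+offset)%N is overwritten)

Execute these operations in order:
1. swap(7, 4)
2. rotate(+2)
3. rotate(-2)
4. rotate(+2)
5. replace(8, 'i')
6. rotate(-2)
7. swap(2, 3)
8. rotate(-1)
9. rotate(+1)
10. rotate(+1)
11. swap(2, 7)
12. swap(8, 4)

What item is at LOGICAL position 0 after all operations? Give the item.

After op 1 (swap(7, 4)): offset=0, physical=[A,B,C,D,H,F,G,E,I], logical=[A,B,C,D,H,F,G,E,I]
After op 2 (rotate(+2)): offset=2, physical=[A,B,C,D,H,F,G,E,I], logical=[C,D,H,F,G,E,I,A,B]
After op 3 (rotate(-2)): offset=0, physical=[A,B,C,D,H,F,G,E,I], logical=[A,B,C,D,H,F,G,E,I]
After op 4 (rotate(+2)): offset=2, physical=[A,B,C,D,H,F,G,E,I], logical=[C,D,H,F,G,E,I,A,B]
After op 5 (replace(8, 'i')): offset=2, physical=[A,i,C,D,H,F,G,E,I], logical=[C,D,H,F,G,E,I,A,i]
After op 6 (rotate(-2)): offset=0, physical=[A,i,C,D,H,F,G,E,I], logical=[A,i,C,D,H,F,G,E,I]
After op 7 (swap(2, 3)): offset=0, physical=[A,i,D,C,H,F,G,E,I], logical=[A,i,D,C,H,F,G,E,I]
After op 8 (rotate(-1)): offset=8, physical=[A,i,D,C,H,F,G,E,I], logical=[I,A,i,D,C,H,F,G,E]
After op 9 (rotate(+1)): offset=0, physical=[A,i,D,C,H,F,G,E,I], logical=[A,i,D,C,H,F,G,E,I]
After op 10 (rotate(+1)): offset=1, physical=[A,i,D,C,H,F,G,E,I], logical=[i,D,C,H,F,G,E,I,A]
After op 11 (swap(2, 7)): offset=1, physical=[A,i,D,I,H,F,G,E,C], logical=[i,D,I,H,F,G,E,C,A]
After op 12 (swap(8, 4)): offset=1, physical=[F,i,D,I,H,A,G,E,C], logical=[i,D,I,H,A,G,E,C,F]

Answer: i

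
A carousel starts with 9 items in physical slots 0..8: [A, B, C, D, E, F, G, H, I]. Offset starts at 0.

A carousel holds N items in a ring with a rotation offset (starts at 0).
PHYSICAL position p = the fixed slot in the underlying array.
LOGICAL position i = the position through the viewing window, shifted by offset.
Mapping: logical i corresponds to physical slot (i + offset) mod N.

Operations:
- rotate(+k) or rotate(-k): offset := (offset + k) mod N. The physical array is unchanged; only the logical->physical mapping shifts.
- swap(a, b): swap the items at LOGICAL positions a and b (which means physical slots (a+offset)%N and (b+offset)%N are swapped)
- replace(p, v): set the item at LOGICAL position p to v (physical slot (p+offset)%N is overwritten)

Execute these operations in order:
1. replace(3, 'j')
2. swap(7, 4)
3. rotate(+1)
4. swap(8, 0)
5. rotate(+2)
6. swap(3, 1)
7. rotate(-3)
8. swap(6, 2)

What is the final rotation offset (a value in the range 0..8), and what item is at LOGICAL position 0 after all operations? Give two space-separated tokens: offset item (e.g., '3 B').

After op 1 (replace(3, 'j')): offset=0, physical=[A,B,C,j,E,F,G,H,I], logical=[A,B,C,j,E,F,G,H,I]
After op 2 (swap(7, 4)): offset=0, physical=[A,B,C,j,H,F,G,E,I], logical=[A,B,C,j,H,F,G,E,I]
After op 3 (rotate(+1)): offset=1, physical=[A,B,C,j,H,F,G,E,I], logical=[B,C,j,H,F,G,E,I,A]
After op 4 (swap(8, 0)): offset=1, physical=[B,A,C,j,H,F,G,E,I], logical=[A,C,j,H,F,G,E,I,B]
After op 5 (rotate(+2)): offset=3, physical=[B,A,C,j,H,F,G,E,I], logical=[j,H,F,G,E,I,B,A,C]
After op 6 (swap(3, 1)): offset=3, physical=[B,A,C,j,G,F,H,E,I], logical=[j,G,F,H,E,I,B,A,C]
After op 7 (rotate(-3)): offset=0, physical=[B,A,C,j,G,F,H,E,I], logical=[B,A,C,j,G,F,H,E,I]
After op 8 (swap(6, 2)): offset=0, physical=[B,A,H,j,G,F,C,E,I], logical=[B,A,H,j,G,F,C,E,I]

Answer: 0 B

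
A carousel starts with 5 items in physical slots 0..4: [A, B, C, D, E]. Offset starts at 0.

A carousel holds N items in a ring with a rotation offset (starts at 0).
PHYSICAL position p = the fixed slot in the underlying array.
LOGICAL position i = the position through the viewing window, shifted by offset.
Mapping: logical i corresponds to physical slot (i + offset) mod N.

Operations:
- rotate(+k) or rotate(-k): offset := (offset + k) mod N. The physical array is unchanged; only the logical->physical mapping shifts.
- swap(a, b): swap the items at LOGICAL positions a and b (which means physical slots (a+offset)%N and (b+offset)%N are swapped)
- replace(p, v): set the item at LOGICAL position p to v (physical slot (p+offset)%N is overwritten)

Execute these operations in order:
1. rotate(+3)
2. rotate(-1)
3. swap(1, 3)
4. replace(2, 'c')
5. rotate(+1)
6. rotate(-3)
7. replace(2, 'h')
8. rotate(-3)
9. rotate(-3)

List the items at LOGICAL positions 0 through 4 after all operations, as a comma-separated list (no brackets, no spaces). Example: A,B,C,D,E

After op 1 (rotate(+3)): offset=3, physical=[A,B,C,D,E], logical=[D,E,A,B,C]
After op 2 (rotate(-1)): offset=2, physical=[A,B,C,D,E], logical=[C,D,E,A,B]
After op 3 (swap(1, 3)): offset=2, physical=[D,B,C,A,E], logical=[C,A,E,D,B]
After op 4 (replace(2, 'c')): offset=2, physical=[D,B,C,A,c], logical=[C,A,c,D,B]
After op 5 (rotate(+1)): offset=3, physical=[D,B,C,A,c], logical=[A,c,D,B,C]
After op 6 (rotate(-3)): offset=0, physical=[D,B,C,A,c], logical=[D,B,C,A,c]
After op 7 (replace(2, 'h')): offset=0, physical=[D,B,h,A,c], logical=[D,B,h,A,c]
After op 8 (rotate(-3)): offset=2, physical=[D,B,h,A,c], logical=[h,A,c,D,B]
After op 9 (rotate(-3)): offset=4, physical=[D,B,h,A,c], logical=[c,D,B,h,A]

Answer: c,D,B,h,A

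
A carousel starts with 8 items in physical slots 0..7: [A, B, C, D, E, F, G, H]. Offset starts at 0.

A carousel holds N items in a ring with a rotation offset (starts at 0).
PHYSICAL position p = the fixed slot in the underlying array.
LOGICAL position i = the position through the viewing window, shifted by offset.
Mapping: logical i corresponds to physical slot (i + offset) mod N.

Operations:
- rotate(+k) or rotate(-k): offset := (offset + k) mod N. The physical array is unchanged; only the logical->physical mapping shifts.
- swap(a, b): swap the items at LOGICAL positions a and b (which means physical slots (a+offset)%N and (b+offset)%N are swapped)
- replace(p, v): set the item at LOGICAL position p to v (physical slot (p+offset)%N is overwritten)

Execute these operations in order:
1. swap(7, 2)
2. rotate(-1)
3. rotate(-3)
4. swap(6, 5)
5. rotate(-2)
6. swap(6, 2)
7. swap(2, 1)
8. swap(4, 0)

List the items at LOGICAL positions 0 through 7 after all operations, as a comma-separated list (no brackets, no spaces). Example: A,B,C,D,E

After op 1 (swap(7, 2)): offset=0, physical=[A,B,H,D,E,F,G,C], logical=[A,B,H,D,E,F,G,C]
After op 2 (rotate(-1)): offset=7, physical=[A,B,H,D,E,F,G,C], logical=[C,A,B,H,D,E,F,G]
After op 3 (rotate(-3)): offset=4, physical=[A,B,H,D,E,F,G,C], logical=[E,F,G,C,A,B,H,D]
After op 4 (swap(6, 5)): offset=4, physical=[A,H,B,D,E,F,G,C], logical=[E,F,G,C,A,H,B,D]
After op 5 (rotate(-2)): offset=2, physical=[A,H,B,D,E,F,G,C], logical=[B,D,E,F,G,C,A,H]
After op 6 (swap(6, 2)): offset=2, physical=[E,H,B,D,A,F,G,C], logical=[B,D,A,F,G,C,E,H]
After op 7 (swap(2, 1)): offset=2, physical=[E,H,B,A,D,F,G,C], logical=[B,A,D,F,G,C,E,H]
After op 8 (swap(4, 0)): offset=2, physical=[E,H,G,A,D,F,B,C], logical=[G,A,D,F,B,C,E,H]

Answer: G,A,D,F,B,C,E,H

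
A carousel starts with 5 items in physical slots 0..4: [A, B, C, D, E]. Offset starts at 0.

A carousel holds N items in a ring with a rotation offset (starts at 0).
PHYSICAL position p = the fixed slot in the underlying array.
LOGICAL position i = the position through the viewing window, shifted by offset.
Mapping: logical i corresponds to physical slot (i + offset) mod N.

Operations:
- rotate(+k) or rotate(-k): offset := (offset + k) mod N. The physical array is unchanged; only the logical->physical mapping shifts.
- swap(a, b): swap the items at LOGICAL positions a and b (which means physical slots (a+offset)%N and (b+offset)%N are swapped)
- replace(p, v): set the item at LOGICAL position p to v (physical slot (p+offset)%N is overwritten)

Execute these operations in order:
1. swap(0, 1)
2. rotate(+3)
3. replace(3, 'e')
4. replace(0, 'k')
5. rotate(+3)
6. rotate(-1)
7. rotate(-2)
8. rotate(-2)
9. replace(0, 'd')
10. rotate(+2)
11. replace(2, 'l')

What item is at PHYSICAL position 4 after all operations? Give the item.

After op 1 (swap(0, 1)): offset=0, physical=[B,A,C,D,E], logical=[B,A,C,D,E]
After op 2 (rotate(+3)): offset=3, physical=[B,A,C,D,E], logical=[D,E,B,A,C]
After op 3 (replace(3, 'e')): offset=3, physical=[B,e,C,D,E], logical=[D,E,B,e,C]
After op 4 (replace(0, 'k')): offset=3, physical=[B,e,C,k,E], logical=[k,E,B,e,C]
After op 5 (rotate(+3)): offset=1, physical=[B,e,C,k,E], logical=[e,C,k,E,B]
After op 6 (rotate(-1)): offset=0, physical=[B,e,C,k,E], logical=[B,e,C,k,E]
After op 7 (rotate(-2)): offset=3, physical=[B,e,C,k,E], logical=[k,E,B,e,C]
After op 8 (rotate(-2)): offset=1, physical=[B,e,C,k,E], logical=[e,C,k,E,B]
After op 9 (replace(0, 'd')): offset=1, physical=[B,d,C,k,E], logical=[d,C,k,E,B]
After op 10 (rotate(+2)): offset=3, physical=[B,d,C,k,E], logical=[k,E,B,d,C]
After op 11 (replace(2, 'l')): offset=3, physical=[l,d,C,k,E], logical=[k,E,l,d,C]

Answer: E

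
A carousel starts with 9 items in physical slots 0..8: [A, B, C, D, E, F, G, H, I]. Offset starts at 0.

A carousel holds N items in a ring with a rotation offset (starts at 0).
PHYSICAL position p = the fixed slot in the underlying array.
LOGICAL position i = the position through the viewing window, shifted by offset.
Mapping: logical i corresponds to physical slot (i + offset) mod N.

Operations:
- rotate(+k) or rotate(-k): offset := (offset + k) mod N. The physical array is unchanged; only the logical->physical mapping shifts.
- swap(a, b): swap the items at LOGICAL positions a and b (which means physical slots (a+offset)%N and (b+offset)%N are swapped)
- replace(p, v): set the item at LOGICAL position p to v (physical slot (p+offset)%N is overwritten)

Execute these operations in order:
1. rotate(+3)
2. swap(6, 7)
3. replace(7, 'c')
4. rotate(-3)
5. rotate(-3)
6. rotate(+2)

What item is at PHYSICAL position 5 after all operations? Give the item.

Answer: F

Derivation:
After op 1 (rotate(+3)): offset=3, physical=[A,B,C,D,E,F,G,H,I], logical=[D,E,F,G,H,I,A,B,C]
After op 2 (swap(6, 7)): offset=3, physical=[B,A,C,D,E,F,G,H,I], logical=[D,E,F,G,H,I,B,A,C]
After op 3 (replace(7, 'c')): offset=3, physical=[B,c,C,D,E,F,G,H,I], logical=[D,E,F,G,H,I,B,c,C]
After op 4 (rotate(-3)): offset=0, physical=[B,c,C,D,E,F,G,H,I], logical=[B,c,C,D,E,F,G,H,I]
After op 5 (rotate(-3)): offset=6, physical=[B,c,C,D,E,F,G,H,I], logical=[G,H,I,B,c,C,D,E,F]
After op 6 (rotate(+2)): offset=8, physical=[B,c,C,D,E,F,G,H,I], logical=[I,B,c,C,D,E,F,G,H]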